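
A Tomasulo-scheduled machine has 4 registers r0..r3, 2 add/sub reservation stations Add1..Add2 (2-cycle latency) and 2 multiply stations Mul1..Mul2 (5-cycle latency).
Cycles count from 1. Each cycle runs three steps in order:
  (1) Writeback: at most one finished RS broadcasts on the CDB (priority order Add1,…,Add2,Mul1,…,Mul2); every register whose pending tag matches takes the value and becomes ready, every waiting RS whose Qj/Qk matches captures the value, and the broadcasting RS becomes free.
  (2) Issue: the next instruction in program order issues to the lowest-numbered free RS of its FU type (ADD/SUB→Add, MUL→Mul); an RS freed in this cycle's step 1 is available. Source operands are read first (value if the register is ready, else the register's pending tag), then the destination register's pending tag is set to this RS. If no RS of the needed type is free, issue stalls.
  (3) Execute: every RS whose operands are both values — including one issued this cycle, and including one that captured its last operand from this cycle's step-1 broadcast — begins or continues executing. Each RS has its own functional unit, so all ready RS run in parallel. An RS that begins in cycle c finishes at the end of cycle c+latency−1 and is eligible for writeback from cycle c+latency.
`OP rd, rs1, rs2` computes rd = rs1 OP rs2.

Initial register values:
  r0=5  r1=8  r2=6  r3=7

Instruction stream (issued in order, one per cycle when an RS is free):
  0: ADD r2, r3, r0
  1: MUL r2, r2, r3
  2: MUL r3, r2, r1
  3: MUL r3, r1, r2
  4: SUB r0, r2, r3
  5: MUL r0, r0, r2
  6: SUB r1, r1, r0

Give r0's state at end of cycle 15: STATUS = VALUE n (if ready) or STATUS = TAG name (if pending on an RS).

c1: issue ADD r2<-Add1 | r0:5,r1:8,r2:Add1,r3:7
c2: issue MUL r2<-Mul1 | r0:5,r1:8,r2:Mul1,r3:7
c3: CDB Add1=12; issue MUL r3<-Mul2 | r0:5,r1:8,r2:Mul1,r3:Mul2
c4: stall | r0:5,r1:8,r2:Mul1,r3:Mul2
c5: stall | r0:5,r1:8,r2:Mul1,r3:Mul2
c6: stall | r0:5,r1:8,r2:Mul1,r3:Mul2
c7: stall | r0:5,r1:8,r2:Mul1,r3:Mul2
c8: CDB Mul1=84; issue MUL r3<-Mul1 | r0:5,r1:8,r2:84,r3:Mul1
c9: issue SUB r0<-Add1 | r0:Add1,r1:8,r2:84,r3:Mul1
c10: stall | r0:Add1,r1:8,r2:84,r3:Mul1
c11: stall | r0:Add1,r1:8,r2:84,r3:Mul1
c12: stall | r0:Add1,r1:8,r2:84,r3:Mul1
c13: CDB Mul1=672; issue MUL r0<-Mul1 | r0:Mul1,r1:8,r2:84,r3:672
c14: CDB Mul2=672; issue SUB r1<-Add2 | r0:Mul1,r1:Add2,r2:84,r3:672
c15: CDB Add1=-588 | r0:Mul1,r1:Add2,r2:84,r3:672

STATUS = TAG Mul1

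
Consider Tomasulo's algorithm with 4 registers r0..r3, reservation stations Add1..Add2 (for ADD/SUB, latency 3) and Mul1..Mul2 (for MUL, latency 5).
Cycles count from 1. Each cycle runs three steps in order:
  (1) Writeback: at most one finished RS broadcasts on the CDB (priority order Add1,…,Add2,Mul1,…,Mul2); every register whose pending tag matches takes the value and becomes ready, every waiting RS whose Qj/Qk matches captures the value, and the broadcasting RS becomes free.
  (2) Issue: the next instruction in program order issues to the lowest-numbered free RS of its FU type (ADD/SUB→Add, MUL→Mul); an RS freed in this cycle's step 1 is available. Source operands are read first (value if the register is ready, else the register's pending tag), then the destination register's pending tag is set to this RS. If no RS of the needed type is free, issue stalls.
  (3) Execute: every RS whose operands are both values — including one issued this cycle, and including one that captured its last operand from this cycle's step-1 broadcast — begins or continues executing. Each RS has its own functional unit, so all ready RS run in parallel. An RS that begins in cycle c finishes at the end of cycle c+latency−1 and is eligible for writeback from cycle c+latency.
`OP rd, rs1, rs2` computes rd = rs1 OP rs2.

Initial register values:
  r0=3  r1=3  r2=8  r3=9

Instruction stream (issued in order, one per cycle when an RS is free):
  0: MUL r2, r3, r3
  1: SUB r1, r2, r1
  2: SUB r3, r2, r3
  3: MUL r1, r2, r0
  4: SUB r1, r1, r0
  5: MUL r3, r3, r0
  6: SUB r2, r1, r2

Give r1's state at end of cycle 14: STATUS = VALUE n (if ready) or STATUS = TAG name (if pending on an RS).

STATUS = VALUE 240

  c1: issue MUL r2<-Mul1  regs: r0:3,r1:3,r2:Mul1,r3:9
  c2: issue SUB r1<-Add1  regs: r0:3,r1:Add1,r2:Mul1,r3:9
  c3: issue SUB r3<-Add2  regs: r0:3,r1:Add1,r2:Mul1,r3:Add2
  c4: issue MUL r1<-Mul2  regs: r0:3,r1:Mul2,r2:Mul1,r3:Add2
  c5: stall  regs: r0:3,r1:Mul2,r2:Mul1,r3:Add2
  c6: CDB Mul1=81; stall  regs: r0:3,r1:Mul2,r2:81,r3:Add2
  c7: stall  regs: r0:3,r1:Mul2,r2:81,r3:Add2
  c8: stall  regs: r0:3,r1:Mul2,r2:81,r3:Add2
  c9: CDB Add1=78; issue SUB r1<-Add1  regs: r0:3,r1:Add1,r2:81,r3:Add2
  c10: CDB Add2=72; issue MUL r3<-Mul1  regs: r0:3,r1:Add1,r2:81,r3:Mul1
  c11: CDB Mul2=243; issue SUB r2<-Add2  regs: r0:3,r1:Add1,r2:Add2,r3:Mul1
  c12: -  regs: r0:3,r1:Add1,r2:Add2,r3:Mul1
  c13: -  regs: r0:3,r1:Add1,r2:Add2,r3:Mul1
  c14: CDB Add1=240  regs: r0:3,r1:240,r2:Add2,r3:Mul1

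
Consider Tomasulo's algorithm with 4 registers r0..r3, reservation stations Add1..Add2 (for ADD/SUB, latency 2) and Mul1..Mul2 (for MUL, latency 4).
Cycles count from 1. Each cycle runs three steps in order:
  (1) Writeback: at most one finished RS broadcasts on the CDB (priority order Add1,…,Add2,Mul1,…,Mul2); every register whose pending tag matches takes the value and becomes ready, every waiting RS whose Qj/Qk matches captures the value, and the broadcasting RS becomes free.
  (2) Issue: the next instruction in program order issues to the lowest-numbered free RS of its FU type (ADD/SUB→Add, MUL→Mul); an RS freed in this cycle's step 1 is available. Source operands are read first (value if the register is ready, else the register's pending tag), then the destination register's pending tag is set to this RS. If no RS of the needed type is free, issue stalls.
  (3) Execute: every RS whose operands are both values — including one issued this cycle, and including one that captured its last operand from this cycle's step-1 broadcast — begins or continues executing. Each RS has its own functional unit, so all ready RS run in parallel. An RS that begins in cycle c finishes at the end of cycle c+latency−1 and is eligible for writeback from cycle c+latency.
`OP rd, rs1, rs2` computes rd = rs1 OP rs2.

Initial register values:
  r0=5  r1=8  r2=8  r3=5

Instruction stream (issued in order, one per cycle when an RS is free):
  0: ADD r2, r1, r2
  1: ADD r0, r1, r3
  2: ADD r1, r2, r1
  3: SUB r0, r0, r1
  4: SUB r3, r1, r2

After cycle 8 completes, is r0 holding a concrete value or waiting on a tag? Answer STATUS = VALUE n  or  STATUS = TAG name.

  c1: issue ADD r2<-Add1  regs: r0:5,r1:8,r2:Add1,r3:5
  c2: issue ADD r0<-Add2  regs: r0:Add2,r1:8,r2:Add1,r3:5
  c3: CDB Add1=16; issue ADD r1<-Add1  regs: r0:Add2,r1:Add1,r2:16,r3:5
  c4: CDB Add2=13; issue SUB r0<-Add2  regs: r0:Add2,r1:Add1,r2:16,r3:5
  c5: CDB Add1=24; issue SUB r3<-Add1  regs: r0:Add2,r1:24,r2:16,r3:Add1
  c6: -  regs: r0:Add2,r1:24,r2:16,r3:Add1
  c7: CDB Add1=8  regs: r0:Add2,r1:24,r2:16,r3:8
  c8: CDB Add2=-11  regs: r0:-11,r1:24,r2:16,r3:8

STATUS = VALUE -11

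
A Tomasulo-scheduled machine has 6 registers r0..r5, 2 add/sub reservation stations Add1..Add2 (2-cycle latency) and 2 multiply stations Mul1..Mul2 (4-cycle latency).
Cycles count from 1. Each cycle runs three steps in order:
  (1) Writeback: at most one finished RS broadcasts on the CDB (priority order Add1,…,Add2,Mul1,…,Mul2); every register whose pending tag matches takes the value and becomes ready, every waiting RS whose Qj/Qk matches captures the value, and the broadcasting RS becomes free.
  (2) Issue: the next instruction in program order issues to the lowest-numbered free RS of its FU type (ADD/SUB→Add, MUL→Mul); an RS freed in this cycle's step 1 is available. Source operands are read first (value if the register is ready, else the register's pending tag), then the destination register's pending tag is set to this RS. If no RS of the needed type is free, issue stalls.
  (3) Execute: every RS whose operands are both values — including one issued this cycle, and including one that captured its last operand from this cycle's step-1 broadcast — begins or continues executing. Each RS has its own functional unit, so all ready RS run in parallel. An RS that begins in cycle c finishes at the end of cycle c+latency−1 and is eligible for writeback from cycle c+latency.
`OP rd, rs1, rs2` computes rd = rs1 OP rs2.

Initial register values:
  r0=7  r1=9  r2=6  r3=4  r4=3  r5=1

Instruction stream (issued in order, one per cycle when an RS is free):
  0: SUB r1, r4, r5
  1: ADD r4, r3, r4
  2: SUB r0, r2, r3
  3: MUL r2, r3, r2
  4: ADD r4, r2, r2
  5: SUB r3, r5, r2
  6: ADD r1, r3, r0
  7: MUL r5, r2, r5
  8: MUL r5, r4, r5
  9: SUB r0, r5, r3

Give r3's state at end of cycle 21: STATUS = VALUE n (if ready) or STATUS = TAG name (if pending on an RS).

STATUS = VALUE -23

cycle 1: issue SUB r1<-Add1 // r0:7,r1:Add1,r2:6,r3:4,r4:3,r5:1
cycle 2: issue ADD r4<-Add2 // r0:7,r1:Add1,r2:6,r3:4,r4:Add2,r5:1
cycle 3: CDB Add1=2; issue SUB r0<-Add1 // r0:Add1,r1:2,r2:6,r3:4,r4:Add2,r5:1
cycle 4: CDB Add2=7; issue MUL r2<-Mul1 // r0:Add1,r1:2,r2:Mul1,r3:4,r4:7,r5:1
cycle 5: CDB Add1=2; issue ADD r4<-Add1 // r0:2,r1:2,r2:Mul1,r3:4,r4:Add1,r5:1
cycle 6: issue SUB r3<-Add2 // r0:2,r1:2,r2:Mul1,r3:Add2,r4:Add1,r5:1
cycle 7: stall // r0:2,r1:2,r2:Mul1,r3:Add2,r4:Add1,r5:1
cycle 8: CDB Mul1=24; stall // r0:2,r1:2,r2:24,r3:Add2,r4:Add1,r5:1
cycle 9: stall // r0:2,r1:2,r2:24,r3:Add2,r4:Add1,r5:1
cycle 10: CDB Add1=48; issue ADD r1<-Add1 // r0:2,r1:Add1,r2:24,r3:Add2,r4:48,r5:1
cycle 11: CDB Add2=-23; issue MUL r5<-Mul1 // r0:2,r1:Add1,r2:24,r3:-23,r4:48,r5:Mul1
cycle 12: issue MUL r5<-Mul2 // r0:2,r1:Add1,r2:24,r3:-23,r4:48,r5:Mul2
cycle 13: CDB Add1=-21; issue SUB r0<-Add1 // r0:Add1,r1:-21,r2:24,r3:-23,r4:48,r5:Mul2
cycle 14: - // r0:Add1,r1:-21,r2:24,r3:-23,r4:48,r5:Mul2
cycle 15: CDB Mul1=24 // r0:Add1,r1:-21,r2:24,r3:-23,r4:48,r5:Mul2
cycle 16: - // r0:Add1,r1:-21,r2:24,r3:-23,r4:48,r5:Mul2
cycle 17: - // r0:Add1,r1:-21,r2:24,r3:-23,r4:48,r5:Mul2
cycle 18: - // r0:Add1,r1:-21,r2:24,r3:-23,r4:48,r5:Mul2
cycle 19: CDB Mul2=1152 // r0:Add1,r1:-21,r2:24,r3:-23,r4:48,r5:1152
cycle 20: - // r0:Add1,r1:-21,r2:24,r3:-23,r4:48,r5:1152
cycle 21: CDB Add1=1175 // r0:1175,r1:-21,r2:24,r3:-23,r4:48,r5:1152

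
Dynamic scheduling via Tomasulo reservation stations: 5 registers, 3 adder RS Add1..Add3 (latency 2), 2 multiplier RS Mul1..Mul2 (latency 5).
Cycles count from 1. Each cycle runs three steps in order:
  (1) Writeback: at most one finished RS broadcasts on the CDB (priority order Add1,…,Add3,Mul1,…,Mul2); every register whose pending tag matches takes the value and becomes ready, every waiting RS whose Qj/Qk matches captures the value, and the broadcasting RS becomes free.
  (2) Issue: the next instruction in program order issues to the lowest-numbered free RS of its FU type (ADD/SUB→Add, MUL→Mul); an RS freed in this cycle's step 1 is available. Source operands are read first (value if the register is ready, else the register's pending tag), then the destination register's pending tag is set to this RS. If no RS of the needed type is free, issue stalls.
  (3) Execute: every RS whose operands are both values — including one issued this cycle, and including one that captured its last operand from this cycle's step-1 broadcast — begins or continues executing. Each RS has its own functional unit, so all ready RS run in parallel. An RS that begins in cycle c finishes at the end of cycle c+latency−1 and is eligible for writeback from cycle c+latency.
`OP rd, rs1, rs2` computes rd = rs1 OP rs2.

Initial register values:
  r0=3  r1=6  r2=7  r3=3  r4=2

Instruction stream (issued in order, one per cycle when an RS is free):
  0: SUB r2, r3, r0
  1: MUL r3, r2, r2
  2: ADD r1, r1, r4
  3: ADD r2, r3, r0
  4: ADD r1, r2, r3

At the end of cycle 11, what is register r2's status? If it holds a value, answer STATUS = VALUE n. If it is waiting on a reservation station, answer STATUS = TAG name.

STATUS = VALUE 3

  c1: issue SUB r2<-Add1  regs: r0:3,r1:6,r2:Add1,r3:3,r4:2
  c2: issue MUL r3<-Mul1  regs: r0:3,r1:6,r2:Add1,r3:Mul1,r4:2
  c3: CDB Add1=0; issue ADD r1<-Add1  regs: r0:3,r1:Add1,r2:0,r3:Mul1,r4:2
  c4: issue ADD r2<-Add2  regs: r0:3,r1:Add1,r2:Add2,r3:Mul1,r4:2
  c5: CDB Add1=8; issue ADD r1<-Add1  regs: r0:3,r1:Add1,r2:Add2,r3:Mul1,r4:2
  c6: -  regs: r0:3,r1:Add1,r2:Add2,r3:Mul1,r4:2
  c7: -  regs: r0:3,r1:Add1,r2:Add2,r3:Mul1,r4:2
  c8: CDB Mul1=0  regs: r0:3,r1:Add1,r2:Add2,r3:0,r4:2
  c9: -  regs: r0:3,r1:Add1,r2:Add2,r3:0,r4:2
  c10: CDB Add2=3  regs: r0:3,r1:Add1,r2:3,r3:0,r4:2
  c11: -  regs: r0:3,r1:Add1,r2:3,r3:0,r4:2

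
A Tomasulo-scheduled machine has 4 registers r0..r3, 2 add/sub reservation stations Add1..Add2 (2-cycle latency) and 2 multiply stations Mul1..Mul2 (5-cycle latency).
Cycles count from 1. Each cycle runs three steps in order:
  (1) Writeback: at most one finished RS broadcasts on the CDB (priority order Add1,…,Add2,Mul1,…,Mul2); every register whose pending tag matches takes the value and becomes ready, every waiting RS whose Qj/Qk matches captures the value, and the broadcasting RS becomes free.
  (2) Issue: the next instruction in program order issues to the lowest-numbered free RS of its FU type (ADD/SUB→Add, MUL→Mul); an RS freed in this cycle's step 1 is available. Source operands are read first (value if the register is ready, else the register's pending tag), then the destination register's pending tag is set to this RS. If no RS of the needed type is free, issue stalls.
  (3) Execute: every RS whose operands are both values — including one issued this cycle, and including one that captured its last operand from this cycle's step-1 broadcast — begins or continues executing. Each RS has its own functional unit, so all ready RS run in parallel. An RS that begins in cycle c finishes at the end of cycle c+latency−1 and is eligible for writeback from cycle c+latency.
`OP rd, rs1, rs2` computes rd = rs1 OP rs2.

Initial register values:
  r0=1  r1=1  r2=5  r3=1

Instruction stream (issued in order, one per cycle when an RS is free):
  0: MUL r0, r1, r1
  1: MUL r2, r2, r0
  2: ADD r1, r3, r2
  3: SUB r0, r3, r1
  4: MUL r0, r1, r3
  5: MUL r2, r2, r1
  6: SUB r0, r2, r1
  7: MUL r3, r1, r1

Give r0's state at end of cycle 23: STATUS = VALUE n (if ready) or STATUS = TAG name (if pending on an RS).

STATUS = VALUE 24

c1: issue MUL r0<-Mul1 | r0:Mul1,r1:1,r2:5,r3:1
c2: issue MUL r2<-Mul2 | r0:Mul1,r1:1,r2:Mul2,r3:1
c3: issue ADD r1<-Add1 | r0:Mul1,r1:Add1,r2:Mul2,r3:1
c4: issue SUB r0<-Add2 | r0:Add2,r1:Add1,r2:Mul2,r3:1
c5: stall | r0:Add2,r1:Add1,r2:Mul2,r3:1
c6: CDB Mul1=1; issue MUL r0<-Mul1 | r0:Mul1,r1:Add1,r2:Mul2,r3:1
c7: stall | r0:Mul1,r1:Add1,r2:Mul2,r3:1
c8: stall | r0:Mul1,r1:Add1,r2:Mul2,r3:1
c9: stall | r0:Mul1,r1:Add1,r2:Mul2,r3:1
c10: stall | r0:Mul1,r1:Add1,r2:Mul2,r3:1
c11: CDB Mul2=5; issue MUL r2<-Mul2 | r0:Mul1,r1:Add1,r2:Mul2,r3:1
c12: stall | r0:Mul1,r1:Add1,r2:Mul2,r3:1
c13: CDB Add1=6; issue SUB r0<-Add1 | r0:Add1,r1:6,r2:Mul2,r3:1
c14: stall | r0:Add1,r1:6,r2:Mul2,r3:1
c15: CDB Add2=-5; stall | r0:Add1,r1:6,r2:Mul2,r3:1
c16: stall | r0:Add1,r1:6,r2:Mul2,r3:1
c17: stall | r0:Add1,r1:6,r2:Mul2,r3:1
c18: CDB Mul1=6; issue MUL r3<-Mul1 | r0:Add1,r1:6,r2:Mul2,r3:Mul1
c19: CDB Mul2=30 | r0:Add1,r1:6,r2:30,r3:Mul1
c20: - | r0:Add1,r1:6,r2:30,r3:Mul1
c21: CDB Add1=24 | r0:24,r1:6,r2:30,r3:Mul1
c22: - | r0:24,r1:6,r2:30,r3:Mul1
c23: CDB Mul1=36 | r0:24,r1:6,r2:30,r3:36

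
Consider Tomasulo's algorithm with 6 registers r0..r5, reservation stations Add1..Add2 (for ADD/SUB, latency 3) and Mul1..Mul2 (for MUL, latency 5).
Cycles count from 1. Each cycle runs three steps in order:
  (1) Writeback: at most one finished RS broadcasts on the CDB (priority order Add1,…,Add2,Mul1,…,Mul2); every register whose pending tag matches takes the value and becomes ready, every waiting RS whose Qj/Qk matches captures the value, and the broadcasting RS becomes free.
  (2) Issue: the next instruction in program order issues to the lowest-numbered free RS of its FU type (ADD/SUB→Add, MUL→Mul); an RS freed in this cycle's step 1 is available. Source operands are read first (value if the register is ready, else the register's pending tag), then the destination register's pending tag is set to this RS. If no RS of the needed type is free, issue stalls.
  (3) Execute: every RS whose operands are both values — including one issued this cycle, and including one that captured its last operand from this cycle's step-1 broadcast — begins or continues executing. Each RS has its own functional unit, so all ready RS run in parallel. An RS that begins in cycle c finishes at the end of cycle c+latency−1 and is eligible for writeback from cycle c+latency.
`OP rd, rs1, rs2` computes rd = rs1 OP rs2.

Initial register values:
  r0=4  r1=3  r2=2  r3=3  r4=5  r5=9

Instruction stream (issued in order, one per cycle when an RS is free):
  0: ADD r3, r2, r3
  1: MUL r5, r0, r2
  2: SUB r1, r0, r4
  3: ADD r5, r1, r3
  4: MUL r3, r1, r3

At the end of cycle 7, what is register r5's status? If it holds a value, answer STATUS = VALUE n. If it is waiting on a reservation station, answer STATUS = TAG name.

STATUS = TAG Add1

  c1: issue ADD r3<-Add1  regs: r0:4,r1:3,r2:2,r3:Add1,r4:5,r5:9
  c2: issue MUL r5<-Mul1  regs: r0:4,r1:3,r2:2,r3:Add1,r4:5,r5:Mul1
  c3: issue SUB r1<-Add2  regs: r0:4,r1:Add2,r2:2,r3:Add1,r4:5,r5:Mul1
  c4: CDB Add1=5; issue ADD r5<-Add1  regs: r0:4,r1:Add2,r2:2,r3:5,r4:5,r5:Add1
  c5: issue MUL r3<-Mul2  regs: r0:4,r1:Add2,r2:2,r3:Mul2,r4:5,r5:Add1
  c6: CDB Add2=-1  regs: r0:4,r1:-1,r2:2,r3:Mul2,r4:5,r5:Add1
  c7: CDB Mul1=8  regs: r0:4,r1:-1,r2:2,r3:Mul2,r4:5,r5:Add1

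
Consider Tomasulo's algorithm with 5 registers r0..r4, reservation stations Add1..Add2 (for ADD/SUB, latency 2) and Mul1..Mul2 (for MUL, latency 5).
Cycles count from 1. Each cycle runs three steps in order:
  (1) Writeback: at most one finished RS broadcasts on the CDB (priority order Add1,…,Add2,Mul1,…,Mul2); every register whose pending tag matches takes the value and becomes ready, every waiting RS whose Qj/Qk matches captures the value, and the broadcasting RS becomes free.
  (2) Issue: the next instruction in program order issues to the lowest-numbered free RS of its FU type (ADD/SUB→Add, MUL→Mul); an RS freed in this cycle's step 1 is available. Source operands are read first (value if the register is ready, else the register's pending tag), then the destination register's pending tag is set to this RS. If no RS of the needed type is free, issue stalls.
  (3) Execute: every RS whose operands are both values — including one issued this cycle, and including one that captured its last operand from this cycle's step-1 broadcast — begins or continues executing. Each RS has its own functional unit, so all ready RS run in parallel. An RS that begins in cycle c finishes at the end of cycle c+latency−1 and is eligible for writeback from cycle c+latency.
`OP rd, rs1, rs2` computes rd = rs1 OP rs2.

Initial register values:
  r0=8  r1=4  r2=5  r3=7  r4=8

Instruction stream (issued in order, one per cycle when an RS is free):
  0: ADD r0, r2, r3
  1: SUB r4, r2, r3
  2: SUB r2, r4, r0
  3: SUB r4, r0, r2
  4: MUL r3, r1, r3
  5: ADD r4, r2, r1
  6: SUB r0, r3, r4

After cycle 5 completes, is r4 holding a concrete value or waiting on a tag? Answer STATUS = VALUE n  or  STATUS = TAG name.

  c1: issue ADD r0<-Add1  regs: r0:Add1,r1:4,r2:5,r3:7,r4:8
  c2: issue SUB r4<-Add2  regs: r0:Add1,r1:4,r2:5,r3:7,r4:Add2
  c3: CDB Add1=12; issue SUB r2<-Add1  regs: r0:12,r1:4,r2:Add1,r3:7,r4:Add2
  c4: CDB Add2=-2; issue SUB r4<-Add2  regs: r0:12,r1:4,r2:Add1,r3:7,r4:Add2
  c5: issue MUL r3<-Mul1  regs: r0:12,r1:4,r2:Add1,r3:Mul1,r4:Add2

STATUS = TAG Add2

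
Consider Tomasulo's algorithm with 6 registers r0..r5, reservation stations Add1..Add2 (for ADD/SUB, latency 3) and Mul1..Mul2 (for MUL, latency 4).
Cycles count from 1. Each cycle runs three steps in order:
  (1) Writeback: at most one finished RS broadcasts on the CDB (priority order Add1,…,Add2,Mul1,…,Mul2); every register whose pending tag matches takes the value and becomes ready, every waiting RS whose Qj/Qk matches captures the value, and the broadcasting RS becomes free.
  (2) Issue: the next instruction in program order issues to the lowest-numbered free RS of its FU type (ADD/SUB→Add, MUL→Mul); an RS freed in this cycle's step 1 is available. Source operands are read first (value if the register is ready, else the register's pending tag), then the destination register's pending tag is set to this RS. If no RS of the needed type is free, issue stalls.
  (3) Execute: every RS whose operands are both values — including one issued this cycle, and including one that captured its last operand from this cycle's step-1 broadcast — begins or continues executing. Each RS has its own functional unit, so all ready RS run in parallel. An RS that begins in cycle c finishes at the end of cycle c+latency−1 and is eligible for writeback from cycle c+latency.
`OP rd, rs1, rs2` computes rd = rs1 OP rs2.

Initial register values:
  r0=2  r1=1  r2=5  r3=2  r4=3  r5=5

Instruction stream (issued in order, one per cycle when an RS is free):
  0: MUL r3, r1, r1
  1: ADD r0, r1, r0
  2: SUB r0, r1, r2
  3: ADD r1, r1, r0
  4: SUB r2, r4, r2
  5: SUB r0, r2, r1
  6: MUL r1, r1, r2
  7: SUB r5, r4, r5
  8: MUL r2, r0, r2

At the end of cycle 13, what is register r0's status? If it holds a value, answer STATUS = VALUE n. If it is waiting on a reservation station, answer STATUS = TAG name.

  c1: issue MUL r3<-Mul1  regs: r0:2,r1:1,r2:5,r3:Mul1,r4:3,r5:5
  c2: issue ADD r0<-Add1  regs: r0:Add1,r1:1,r2:5,r3:Mul1,r4:3,r5:5
  c3: issue SUB r0<-Add2  regs: r0:Add2,r1:1,r2:5,r3:Mul1,r4:3,r5:5
  c4: stall  regs: r0:Add2,r1:1,r2:5,r3:Mul1,r4:3,r5:5
  c5: CDB Add1=3; issue ADD r1<-Add1  regs: r0:Add2,r1:Add1,r2:5,r3:Mul1,r4:3,r5:5
  c6: CDB Add2=-4; issue SUB r2<-Add2  regs: r0:-4,r1:Add1,r2:Add2,r3:Mul1,r4:3,r5:5
  c7: CDB Mul1=1; stall  regs: r0:-4,r1:Add1,r2:Add2,r3:1,r4:3,r5:5
  c8: stall  regs: r0:-4,r1:Add1,r2:Add2,r3:1,r4:3,r5:5
  c9: CDB Add1=-3; issue SUB r0<-Add1  regs: r0:Add1,r1:-3,r2:Add2,r3:1,r4:3,r5:5
  c10: CDB Add2=-2; issue MUL r1<-Mul1  regs: r0:Add1,r1:Mul1,r2:-2,r3:1,r4:3,r5:5
  c11: issue SUB r5<-Add2  regs: r0:Add1,r1:Mul1,r2:-2,r3:1,r4:3,r5:Add2
  c12: issue MUL r2<-Mul2  regs: r0:Add1,r1:Mul1,r2:Mul2,r3:1,r4:3,r5:Add2
  c13: CDB Add1=1  regs: r0:1,r1:Mul1,r2:Mul2,r3:1,r4:3,r5:Add2

STATUS = VALUE 1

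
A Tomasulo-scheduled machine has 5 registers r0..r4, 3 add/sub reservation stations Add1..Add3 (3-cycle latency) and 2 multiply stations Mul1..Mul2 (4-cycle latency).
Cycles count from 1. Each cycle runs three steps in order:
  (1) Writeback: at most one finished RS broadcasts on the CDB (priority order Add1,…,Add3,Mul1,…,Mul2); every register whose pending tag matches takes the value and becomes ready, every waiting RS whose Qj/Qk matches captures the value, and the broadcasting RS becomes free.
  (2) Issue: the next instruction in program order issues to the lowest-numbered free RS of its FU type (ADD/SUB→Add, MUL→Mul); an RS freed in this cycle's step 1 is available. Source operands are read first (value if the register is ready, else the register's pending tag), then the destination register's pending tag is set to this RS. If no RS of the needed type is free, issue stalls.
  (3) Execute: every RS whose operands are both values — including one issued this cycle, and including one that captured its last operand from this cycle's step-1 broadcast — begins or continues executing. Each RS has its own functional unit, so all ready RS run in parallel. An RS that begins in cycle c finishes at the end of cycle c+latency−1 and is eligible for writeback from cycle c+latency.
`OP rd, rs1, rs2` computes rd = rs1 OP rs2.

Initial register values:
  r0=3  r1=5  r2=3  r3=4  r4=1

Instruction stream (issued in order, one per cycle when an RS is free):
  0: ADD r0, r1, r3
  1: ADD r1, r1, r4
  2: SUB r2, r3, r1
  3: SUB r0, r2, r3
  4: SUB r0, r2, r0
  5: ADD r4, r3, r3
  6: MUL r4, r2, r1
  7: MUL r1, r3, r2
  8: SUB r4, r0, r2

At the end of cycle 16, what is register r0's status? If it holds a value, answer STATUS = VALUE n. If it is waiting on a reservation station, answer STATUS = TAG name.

STATUS = VALUE 4

  c1: issue ADD r0<-Add1  regs: r0:Add1,r1:5,r2:3,r3:4,r4:1
  c2: issue ADD r1<-Add2  regs: r0:Add1,r1:Add2,r2:3,r3:4,r4:1
  c3: issue SUB r2<-Add3  regs: r0:Add1,r1:Add2,r2:Add3,r3:4,r4:1
  c4: CDB Add1=9; issue SUB r0<-Add1  regs: r0:Add1,r1:Add2,r2:Add3,r3:4,r4:1
  c5: CDB Add2=6; issue SUB r0<-Add2  regs: r0:Add2,r1:6,r2:Add3,r3:4,r4:1
  c6: stall  regs: r0:Add2,r1:6,r2:Add3,r3:4,r4:1
  c7: stall  regs: r0:Add2,r1:6,r2:Add3,r3:4,r4:1
  c8: CDB Add3=-2; issue ADD r4<-Add3  regs: r0:Add2,r1:6,r2:-2,r3:4,r4:Add3
  c9: issue MUL r4<-Mul1  regs: r0:Add2,r1:6,r2:-2,r3:4,r4:Mul1
  c10: issue MUL r1<-Mul2  regs: r0:Add2,r1:Mul2,r2:-2,r3:4,r4:Mul1
  c11: CDB Add1=-6; issue SUB r4<-Add1  regs: r0:Add2,r1:Mul2,r2:-2,r3:4,r4:Add1
  c12: CDB Add3=8  regs: r0:Add2,r1:Mul2,r2:-2,r3:4,r4:Add1
  c13: CDB Mul1=-12  regs: r0:Add2,r1:Mul2,r2:-2,r3:4,r4:Add1
  c14: CDB Add2=4  regs: r0:4,r1:Mul2,r2:-2,r3:4,r4:Add1
  c15: CDB Mul2=-8  regs: r0:4,r1:-8,r2:-2,r3:4,r4:Add1
  c16: -  regs: r0:4,r1:-8,r2:-2,r3:4,r4:Add1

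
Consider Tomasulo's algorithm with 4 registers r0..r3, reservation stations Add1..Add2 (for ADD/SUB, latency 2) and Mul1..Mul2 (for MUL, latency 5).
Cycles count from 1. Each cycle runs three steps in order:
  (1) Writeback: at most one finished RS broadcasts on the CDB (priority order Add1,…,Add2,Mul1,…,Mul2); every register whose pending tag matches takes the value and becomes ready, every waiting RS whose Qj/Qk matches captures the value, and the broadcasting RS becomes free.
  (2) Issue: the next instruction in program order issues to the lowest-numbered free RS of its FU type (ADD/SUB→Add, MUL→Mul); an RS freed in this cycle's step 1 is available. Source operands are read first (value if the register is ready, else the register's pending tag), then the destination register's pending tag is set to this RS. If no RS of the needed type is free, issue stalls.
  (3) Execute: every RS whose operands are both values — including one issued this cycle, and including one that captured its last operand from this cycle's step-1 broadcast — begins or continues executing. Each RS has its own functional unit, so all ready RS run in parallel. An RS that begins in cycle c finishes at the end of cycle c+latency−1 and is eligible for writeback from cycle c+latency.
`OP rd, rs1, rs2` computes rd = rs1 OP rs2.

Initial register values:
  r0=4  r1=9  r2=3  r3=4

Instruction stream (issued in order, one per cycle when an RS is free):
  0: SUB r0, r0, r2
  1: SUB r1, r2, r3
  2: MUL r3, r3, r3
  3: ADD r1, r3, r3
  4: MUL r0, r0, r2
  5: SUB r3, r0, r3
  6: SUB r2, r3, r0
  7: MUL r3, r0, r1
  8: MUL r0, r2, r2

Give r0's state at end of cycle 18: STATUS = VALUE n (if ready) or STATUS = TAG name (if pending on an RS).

STATUS = TAG Mul2

c1: issue SUB r0<-Add1 | r0:Add1,r1:9,r2:3,r3:4
c2: issue SUB r1<-Add2 | r0:Add1,r1:Add2,r2:3,r3:4
c3: CDB Add1=1; issue MUL r3<-Mul1 | r0:1,r1:Add2,r2:3,r3:Mul1
c4: CDB Add2=-1; issue ADD r1<-Add1 | r0:1,r1:Add1,r2:3,r3:Mul1
c5: issue MUL r0<-Mul2 | r0:Mul2,r1:Add1,r2:3,r3:Mul1
c6: issue SUB r3<-Add2 | r0:Mul2,r1:Add1,r2:3,r3:Add2
c7: stall | r0:Mul2,r1:Add1,r2:3,r3:Add2
c8: CDB Mul1=16; stall | r0:Mul2,r1:Add1,r2:3,r3:Add2
c9: stall | r0:Mul2,r1:Add1,r2:3,r3:Add2
c10: CDB Add1=32; issue SUB r2<-Add1 | r0:Mul2,r1:32,r2:Add1,r3:Add2
c11: CDB Mul2=3; issue MUL r3<-Mul1 | r0:3,r1:32,r2:Add1,r3:Mul1
c12: issue MUL r0<-Mul2 | r0:Mul2,r1:32,r2:Add1,r3:Mul1
c13: CDB Add2=-13 | r0:Mul2,r1:32,r2:Add1,r3:Mul1
c14: - | r0:Mul2,r1:32,r2:Add1,r3:Mul1
c15: CDB Add1=-16 | r0:Mul2,r1:32,r2:-16,r3:Mul1
c16: CDB Mul1=96 | r0:Mul2,r1:32,r2:-16,r3:96
c17: - | r0:Mul2,r1:32,r2:-16,r3:96
c18: - | r0:Mul2,r1:32,r2:-16,r3:96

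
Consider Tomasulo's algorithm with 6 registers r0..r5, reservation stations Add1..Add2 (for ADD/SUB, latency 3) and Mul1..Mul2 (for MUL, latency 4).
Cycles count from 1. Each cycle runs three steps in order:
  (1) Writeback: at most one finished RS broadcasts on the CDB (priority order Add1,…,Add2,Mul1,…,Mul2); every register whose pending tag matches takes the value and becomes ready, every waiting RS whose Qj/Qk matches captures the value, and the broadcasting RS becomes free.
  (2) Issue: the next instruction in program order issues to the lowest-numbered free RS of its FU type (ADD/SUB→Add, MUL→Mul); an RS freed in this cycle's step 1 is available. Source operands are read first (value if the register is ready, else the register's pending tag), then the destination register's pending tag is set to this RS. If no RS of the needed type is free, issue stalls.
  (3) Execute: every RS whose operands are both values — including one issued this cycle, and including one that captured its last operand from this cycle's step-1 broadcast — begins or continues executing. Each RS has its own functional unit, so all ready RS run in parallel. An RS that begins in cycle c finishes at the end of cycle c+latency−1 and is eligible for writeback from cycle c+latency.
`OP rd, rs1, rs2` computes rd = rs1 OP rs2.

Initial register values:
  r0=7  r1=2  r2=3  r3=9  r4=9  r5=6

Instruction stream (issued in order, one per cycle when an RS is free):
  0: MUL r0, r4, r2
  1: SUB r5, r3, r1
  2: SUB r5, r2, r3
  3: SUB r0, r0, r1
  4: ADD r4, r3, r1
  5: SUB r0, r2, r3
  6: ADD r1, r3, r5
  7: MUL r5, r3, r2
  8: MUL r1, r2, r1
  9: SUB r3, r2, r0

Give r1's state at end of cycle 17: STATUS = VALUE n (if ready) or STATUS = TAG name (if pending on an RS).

STATUS = VALUE 9

c1: issue MUL r0<-Mul1 | r0:Mul1,r1:2,r2:3,r3:9,r4:9,r5:6
c2: issue SUB r5<-Add1 | r0:Mul1,r1:2,r2:3,r3:9,r4:9,r5:Add1
c3: issue SUB r5<-Add2 | r0:Mul1,r1:2,r2:3,r3:9,r4:9,r5:Add2
c4: stall | r0:Mul1,r1:2,r2:3,r3:9,r4:9,r5:Add2
c5: CDB Add1=7; issue SUB r0<-Add1 | r0:Add1,r1:2,r2:3,r3:9,r4:9,r5:Add2
c6: CDB Add2=-6; issue ADD r4<-Add2 | r0:Add1,r1:2,r2:3,r3:9,r4:Add2,r5:-6
c7: CDB Mul1=27; stall | r0:Add1,r1:2,r2:3,r3:9,r4:Add2,r5:-6
c8: stall | r0:Add1,r1:2,r2:3,r3:9,r4:Add2,r5:-6
c9: CDB Add2=11; issue SUB r0<-Add2 | r0:Add2,r1:2,r2:3,r3:9,r4:11,r5:-6
c10: CDB Add1=25; issue ADD r1<-Add1 | r0:Add2,r1:Add1,r2:3,r3:9,r4:11,r5:-6
c11: issue MUL r5<-Mul1 | r0:Add2,r1:Add1,r2:3,r3:9,r4:11,r5:Mul1
c12: CDB Add2=-6; issue MUL r1<-Mul2 | r0:-6,r1:Mul2,r2:3,r3:9,r4:11,r5:Mul1
c13: CDB Add1=3; issue SUB r3<-Add1 | r0:-6,r1:Mul2,r2:3,r3:Add1,r4:11,r5:Mul1
c14: - | r0:-6,r1:Mul2,r2:3,r3:Add1,r4:11,r5:Mul1
c15: CDB Mul1=27 | r0:-6,r1:Mul2,r2:3,r3:Add1,r4:11,r5:27
c16: CDB Add1=9 | r0:-6,r1:Mul2,r2:3,r3:9,r4:11,r5:27
c17: CDB Mul2=9 | r0:-6,r1:9,r2:3,r3:9,r4:11,r5:27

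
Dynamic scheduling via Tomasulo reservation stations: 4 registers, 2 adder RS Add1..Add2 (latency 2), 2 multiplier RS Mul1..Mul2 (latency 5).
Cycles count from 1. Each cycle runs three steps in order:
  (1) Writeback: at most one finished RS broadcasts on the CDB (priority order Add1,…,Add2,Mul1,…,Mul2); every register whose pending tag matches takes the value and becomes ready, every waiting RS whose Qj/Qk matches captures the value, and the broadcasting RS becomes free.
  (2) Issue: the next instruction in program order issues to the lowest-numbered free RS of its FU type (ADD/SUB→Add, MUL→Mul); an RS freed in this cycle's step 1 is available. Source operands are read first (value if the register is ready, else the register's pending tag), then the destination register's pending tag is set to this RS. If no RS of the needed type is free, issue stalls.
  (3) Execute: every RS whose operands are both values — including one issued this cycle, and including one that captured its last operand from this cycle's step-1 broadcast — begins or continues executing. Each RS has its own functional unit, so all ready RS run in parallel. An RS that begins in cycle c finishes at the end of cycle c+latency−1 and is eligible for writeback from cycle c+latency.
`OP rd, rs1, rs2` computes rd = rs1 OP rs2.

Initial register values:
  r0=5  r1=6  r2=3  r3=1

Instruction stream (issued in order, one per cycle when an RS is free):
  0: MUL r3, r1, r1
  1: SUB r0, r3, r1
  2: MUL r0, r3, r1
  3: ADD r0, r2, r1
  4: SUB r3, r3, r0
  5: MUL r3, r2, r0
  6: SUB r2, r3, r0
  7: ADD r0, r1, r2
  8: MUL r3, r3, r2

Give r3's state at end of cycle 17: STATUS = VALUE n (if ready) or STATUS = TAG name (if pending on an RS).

c1: issue MUL r3<-Mul1 | r0:5,r1:6,r2:3,r3:Mul1
c2: issue SUB r0<-Add1 | r0:Add1,r1:6,r2:3,r3:Mul1
c3: issue MUL r0<-Mul2 | r0:Mul2,r1:6,r2:3,r3:Mul1
c4: issue ADD r0<-Add2 | r0:Add2,r1:6,r2:3,r3:Mul1
c5: stall | r0:Add2,r1:6,r2:3,r3:Mul1
c6: CDB Add2=9; issue SUB r3<-Add2 | r0:9,r1:6,r2:3,r3:Add2
c7: CDB Mul1=36; issue MUL r3<-Mul1 | r0:9,r1:6,r2:3,r3:Mul1
c8: stall | r0:9,r1:6,r2:3,r3:Mul1
c9: CDB Add1=30; issue SUB r2<-Add1 | r0:9,r1:6,r2:Add1,r3:Mul1
c10: CDB Add2=27; issue ADD r0<-Add2 | r0:Add2,r1:6,r2:Add1,r3:Mul1
c11: stall | r0:Add2,r1:6,r2:Add1,r3:Mul1
c12: CDB Mul1=27; issue MUL r3<-Mul1 | r0:Add2,r1:6,r2:Add1,r3:Mul1
c13: CDB Mul2=216 | r0:Add2,r1:6,r2:Add1,r3:Mul1
c14: CDB Add1=18 | r0:Add2,r1:6,r2:18,r3:Mul1
c15: - | r0:Add2,r1:6,r2:18,r3:Mul1
c16: CDB Add2=24 | r0:24,r1:6,r2:18,r3:Mul1
c17: - | r0:24,r1:6,r2:18,r3:Mul1

STATUS = TAG Mul1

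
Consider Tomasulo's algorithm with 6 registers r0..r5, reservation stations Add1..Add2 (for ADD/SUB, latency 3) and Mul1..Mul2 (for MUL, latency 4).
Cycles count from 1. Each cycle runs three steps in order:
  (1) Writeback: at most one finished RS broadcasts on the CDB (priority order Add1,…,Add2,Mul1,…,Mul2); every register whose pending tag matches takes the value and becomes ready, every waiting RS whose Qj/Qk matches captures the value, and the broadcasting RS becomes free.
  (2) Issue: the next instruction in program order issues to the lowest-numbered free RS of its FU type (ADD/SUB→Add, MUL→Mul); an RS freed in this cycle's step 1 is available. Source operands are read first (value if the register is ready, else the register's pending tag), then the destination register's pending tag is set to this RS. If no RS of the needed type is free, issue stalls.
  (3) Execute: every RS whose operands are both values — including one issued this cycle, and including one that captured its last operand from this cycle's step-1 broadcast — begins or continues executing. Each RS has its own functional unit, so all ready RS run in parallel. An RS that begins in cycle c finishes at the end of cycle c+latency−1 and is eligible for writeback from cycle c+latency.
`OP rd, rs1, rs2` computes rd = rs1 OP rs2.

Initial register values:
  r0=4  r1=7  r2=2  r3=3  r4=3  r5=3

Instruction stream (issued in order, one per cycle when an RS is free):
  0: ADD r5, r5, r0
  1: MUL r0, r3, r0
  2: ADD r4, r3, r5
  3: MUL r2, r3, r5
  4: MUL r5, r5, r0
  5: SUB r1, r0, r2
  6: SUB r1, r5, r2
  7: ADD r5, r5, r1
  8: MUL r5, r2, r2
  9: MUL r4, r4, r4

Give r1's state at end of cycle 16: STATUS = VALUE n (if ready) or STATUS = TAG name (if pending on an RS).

STATUS = VALUE 63

cycle 1: issue ADD r5<-Add1 // r0:4,r1:7,r2:2,r3:3,r4:3,r5:Add1
cycle 2: issue MUL r0<-Mul1 // r0:Mul1,r1:7,r2:2,r3:3,r4:3,r5:Add1
cycle 3: issue ADD r4<-Add2 // r0:Mul1,r1:7,r2:2,r3:3,r4:Add2,r5:Add1
cycle 4: CDB Add1=7; issue MUL r2<-Mul2 // r0:Mul1,r1:7,r2:Mul2,r3:3,r4:Add2,r5:7
cycle 5: stall // r0:Mul1,r1:7,r2:Mul2,r3:3,r4:Add2,r5:7
cycle 6: CDB Mul1=12; issue MUL r5<-Mul1 // r0:12,r1:7,r2:Mul2,r3:3,r4:Add2,r5:Mul1
cycle 7: CDB Add2=10; issue SUB r1<-Add1 // r0:12,r1:Add1,r2:Mul2,r3:3,r4:10,r5:Mul1
cycle 8: CDB Mul2=21; issue SUB r1<-Add2 // r0:12,r1:Add2,r2:21,r3:3,r4:10,r5:Mul1
cycle 9: stall // r0:12,r1:Add2,r2:21,r3:3,r4:10,r5:Mul1
cycle 10: CDB Mul1=84; stall // r0:12,r1:Add2,r2:21,r3:3,r4:10,r5:84
cycle 11: CDB Add1=-9; issue ADD r5<-Add1 // r0:12,r1:Add2,r2:21,r3:3,r4:10,r5:Add1
cycle 12: issue MUL r5<-Mul1 // r0:12,r1:Add2,r2:21,r3:3,r4:10,r5:Mul1
cycle 13: CDB Add2=63; issue MUL r4<-Mul2 // r0:12,r1:63,r2:21,r3:3,r4:Mul2,r5:Mul1
cycle 14: - // r0:12,r1:63,r2:21,r3:3,r4:Mul2,r5:Mul1
cycle 15: - // r0:12,r1:63,r2:21,r3:3,r4:Mul2,r5:Mul1
cycle 16: CDB Add1=147 // r0:12,r1:63,r2:21,r3:3,r4:Mul2,r5:Mul1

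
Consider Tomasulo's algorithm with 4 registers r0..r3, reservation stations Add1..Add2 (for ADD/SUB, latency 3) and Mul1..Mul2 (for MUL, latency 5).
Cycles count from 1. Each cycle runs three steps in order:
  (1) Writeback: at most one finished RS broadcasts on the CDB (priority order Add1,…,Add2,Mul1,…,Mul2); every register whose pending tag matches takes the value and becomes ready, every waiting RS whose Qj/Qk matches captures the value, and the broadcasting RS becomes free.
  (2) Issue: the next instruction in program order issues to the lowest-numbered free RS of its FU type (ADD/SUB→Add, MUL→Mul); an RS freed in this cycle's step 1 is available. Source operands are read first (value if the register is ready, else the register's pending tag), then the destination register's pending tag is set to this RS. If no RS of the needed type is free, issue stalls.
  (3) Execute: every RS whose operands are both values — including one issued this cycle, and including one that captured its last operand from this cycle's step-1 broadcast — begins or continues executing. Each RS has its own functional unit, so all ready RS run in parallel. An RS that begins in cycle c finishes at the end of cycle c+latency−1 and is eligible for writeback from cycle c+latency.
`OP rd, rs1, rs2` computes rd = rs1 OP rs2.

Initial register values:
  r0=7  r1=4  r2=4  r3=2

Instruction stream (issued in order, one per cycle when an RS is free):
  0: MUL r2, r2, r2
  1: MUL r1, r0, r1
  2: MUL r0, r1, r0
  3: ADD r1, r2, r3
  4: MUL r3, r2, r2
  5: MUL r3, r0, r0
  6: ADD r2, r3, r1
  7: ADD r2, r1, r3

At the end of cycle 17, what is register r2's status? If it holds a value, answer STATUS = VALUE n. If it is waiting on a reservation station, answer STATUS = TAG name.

c1: issue MUL r2<-Mul1 | r0:7,r1:4,r2:Mul1,r3:2
c2: issue MUL r1<-Mul2 | r0:7,r1:Mul2,r2:Mul1,r3:2
c3: stall | r0:7,r1:Mul2,r2:Mul1,r3:2
c4: stall | r0:7,r1:Mul2,r2:Mul1,r3:2
c5: stall | r0:7,r1:Mul2,r2:Mul1,r3:2
c6: CDB Mul1=16; issue MUL r0<-Mul1 | r0:Mul1,r1:Mul2,r2:16,r3:2
c7: CDB Mul2=28; issue ADD r1<-Add1 | r0:Mul1,r1:Add1,r2:16,r3:2
c8: issue MUL r3<-Mul2 | r0:Mul1,r1:Add1,r2:16,r3:Mul2
c9: stall | r0:Mul1,r1:Add1,r2:16,r3:Mul2
c10: CDB Add1=18; stall | r0:Mul1,r1:18,r2:16,r3:Mul2
c11: stall | r0:Mul1,r1:18,r2:16,r3:Mul2
c12: CDB Mul1=196; issue MUL r3<-Mul1 | r0:196,r1:18,r2:16,r3:Mul1
c13: CDB Mul2=256; issue ADD r2<-Add1 | r0:196,r1:18,r2:Add1,r3:Mul1
c14: issue ADD r2<-Add2 | r0:196,r1:18,r2:Add2,r3:Mul1
c15: - | r0:196,r1:18,r2:Add2,r3:Mul1
c16: - | r0:196,r1:18,r2:Add2,r3:Mul1
c17: CDB Mul1=38416 | r0:196,r1:18,r2:Add2,r3:38416

STATUS = TAG Add2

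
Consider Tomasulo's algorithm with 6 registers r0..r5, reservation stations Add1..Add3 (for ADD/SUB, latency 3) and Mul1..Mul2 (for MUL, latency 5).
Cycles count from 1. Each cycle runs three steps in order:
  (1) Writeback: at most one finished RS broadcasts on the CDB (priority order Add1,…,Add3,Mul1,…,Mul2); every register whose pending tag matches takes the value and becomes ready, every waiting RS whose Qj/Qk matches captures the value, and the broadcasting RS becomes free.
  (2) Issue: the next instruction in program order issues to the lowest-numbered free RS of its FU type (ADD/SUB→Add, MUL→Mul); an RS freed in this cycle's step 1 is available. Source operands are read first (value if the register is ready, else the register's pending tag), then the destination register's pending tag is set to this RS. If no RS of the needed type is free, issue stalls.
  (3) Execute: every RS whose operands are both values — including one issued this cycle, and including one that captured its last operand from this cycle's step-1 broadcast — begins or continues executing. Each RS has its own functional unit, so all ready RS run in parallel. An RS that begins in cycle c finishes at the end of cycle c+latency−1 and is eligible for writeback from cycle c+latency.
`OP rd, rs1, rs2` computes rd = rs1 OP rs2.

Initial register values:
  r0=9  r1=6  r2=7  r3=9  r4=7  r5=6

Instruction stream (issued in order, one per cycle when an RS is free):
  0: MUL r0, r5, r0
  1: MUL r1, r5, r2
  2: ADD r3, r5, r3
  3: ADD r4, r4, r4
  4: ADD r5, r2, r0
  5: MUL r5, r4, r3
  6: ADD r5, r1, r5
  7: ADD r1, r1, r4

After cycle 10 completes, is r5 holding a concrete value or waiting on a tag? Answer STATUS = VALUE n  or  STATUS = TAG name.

STATUS = TAG Add1

c1: issue MUL r0<-Mul1 | r0:Mul1,r1:6,r2:7,r3:9,r4:7,r5:6
c2: issue MUL r1<-Mul2 | r0:Mul1,r1:Mul2,r2:7,r3:9,r4:7,r5:6
c3: issue ADD r3<-Add1 | r0:Mul1,r1:Mul2,r2:7,r3:Add1,r4:7,r5:6
c4: issue ADD r4<-Add2 | r0:Mul1,r1:Mul2,r2:7,r3:Add1,r4:Add2,r5:6
c5: issue ADD r5<-Add3 | r0:Mul1,r1:Mul2,r2:7,r3:Add1,r4:Add2,r5:Add3
c6: CDB Add1=15; stall | r0:Mul1,r1:Mul2,r2:7,r3:15,r4:Add2,r5:Add3
c7: CDB Add2=14; stall | r0:Mul1,r1:Mul2,r2:7,r3:15,r4:14,r5:Add3
c8: CDB Mul1=54; issue MUL r5<-Mul1 | r0:54,r1:Mul2,r2:7,r3:15,r4:14,r5:Mul1
c9: CDB Mul2=42; issue ADD r5<-Add1 | r0:54,r1:42,r2:7,r3:15,r4:14,r5:Add1
c10: issue ADD r1<-Add2 | r0:54,r1:Add2,r2:7,r3:15,r4:14,r5:Add1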